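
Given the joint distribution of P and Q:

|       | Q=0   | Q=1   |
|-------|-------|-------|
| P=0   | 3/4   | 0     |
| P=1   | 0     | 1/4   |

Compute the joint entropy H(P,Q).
H(P,Q) = -Σ P(P,Q) log₂ P(P,Q), summed over the non-zero cells:
H(P,Q) = -[(3/4)·log₂(3/4) + (1/4)·log₂(1/4)]
  = 0.3113 + 0.5000
  = 0.8113 bits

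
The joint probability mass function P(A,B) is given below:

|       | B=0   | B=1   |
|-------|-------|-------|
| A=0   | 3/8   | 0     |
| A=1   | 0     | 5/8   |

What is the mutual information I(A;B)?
Marginal P(A) (row sums):
  P(A=0) = 3/8 + 0 = 3/8
  P(A=1) = 0 + 5/8 = 5/8
Marginal P(B) (column sums):
  P(B=0) = 3/8 + 0 = 3/8
  P(B=1) = 0 + 5/8 = 5/8

H(A) = -[(3/8)·log₂(3/8) + (5/8)·log₂(5/8)]
  = 0.5306 + 0.4238
  = 0.9544 bits
H(B) = -[(3/8)·log₂(3/8) + (5/8)·log₂(5/8)]
  = 0.5306 + 0.4238
  = 0.9544 bits
H(A,B) = -[(3/8)·log₂(3/8) + (5/8)·log₂(5/8)]
  = 0.5306 + 0.4238
  = 0.9544 bits

I(A;B) = H(A) + H(B) - H(A,B)
  = 0.9544 + 0.9544 - 0.9544
  = 0.9544 bits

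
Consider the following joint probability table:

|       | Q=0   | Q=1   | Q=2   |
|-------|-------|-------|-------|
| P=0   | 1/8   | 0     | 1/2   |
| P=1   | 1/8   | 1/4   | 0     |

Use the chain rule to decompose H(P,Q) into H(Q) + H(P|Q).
By the chain rule: H(P,Q) = H(Q) + H(P|Q)

Marginal P(Q) (column sums):
  P(Q=0) = 1/8 + 1/8 = 1/4
  P(Q=1) = 0 + 1/4 = 1/4
  P(Q=2) = 1/2 + 0 = 1/2
H(Q) = -[(1/4)·log₂(1/4) + (1/4)·log₂(1/4) + (1/2)·log₂(1/2)]
  = 0.5000 + 0.5000 + 0.5000
  = 1.5000 bits
H(P|Q) = -Σ P(P,Q)·log₂ P(P|Q), where P(P|Q) = P(P,Q) / P(Q)
  (cells with P(P,Q) = 0 contribute 0)
  (P=0,Q=0): P(P|Q) = (1/8)/(1/4) = 1/2;  -(1/8)·log₂(1/2) = 0.1250
  (P=0,Q=2): P(P|Q) = (1/2)/(1/2) = 1;  -(1/2)·log₂(1) = 0.0000
  (P=1,Q=0): P(P|Q) = (1/8)/(1/4) = 1/2;  -(1/8)·log₂(1/2) = 0.1250
  (P=1,Q=1): P(P|Q) = (1/4)/(1/4) = 1;  -(1/4)·log₂(1) = 0.0000
H(P|Q) = 0.1250 + 0.0000 + 0.1250 + 0.0000
  = 0.2500 bits

H(P,Q) = H(Q) + H(P|Q) = 1.5000 + 0.2500 = 1.7500 bits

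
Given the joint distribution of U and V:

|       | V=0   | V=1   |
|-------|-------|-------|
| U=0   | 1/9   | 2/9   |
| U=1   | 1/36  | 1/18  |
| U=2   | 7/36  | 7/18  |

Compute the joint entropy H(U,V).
H(U,V) = -Σ P(U,V) log₂ P(U,V), summed over the non-zero cells:
H(U,V) = -[(1/9)·log₂(1/9) + (2/9)·log₂(2/9) + (1/36)·log₂(1/36) + (1/18)·log₂(1/18) + (7/36)·log₂(7/36) + (7/18)·log₂(7/18)]
  = 0.3522 + 0.4822 + 0.1436 + 0.2317 + 0.4594 + 0.5299
  = 2.1990 bits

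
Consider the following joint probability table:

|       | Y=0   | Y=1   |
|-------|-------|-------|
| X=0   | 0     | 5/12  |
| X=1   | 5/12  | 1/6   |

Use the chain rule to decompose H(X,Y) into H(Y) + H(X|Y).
By the chain rule: H(X,Y) = H(Y) + H(X|Y)

Marginal P(Y) (column sums):
  P(Y=0) = 0 + 5/12 = 5/12
  P(Y=1) = 5/12 + 1/6 = 7/12
H(Y) = -[(5/12)·log₂(5/12) + (7/12)·log₂(7/12)]
  = 0.5263 + 0.4536
  = 0.9799 bits
H(X|Y) = -Σ P(X,Y)·log₂ P(X|Y), where P(X|Y) = P(X,Y) / P(Y)
  (cells with P(X,Y) = 0 contribute 0)
  (X=0,Y=1): P(X|Y) = (5/12)/(7/12) = 5/7;  -(5/12)·log₂(5/7) = 0.2023
  (X=1,Y=0): P(X|Y) = (5/12)/(5/12) = 1;  -(5/12)·log₂(1) = 0.0000
  (X=1,Y=1): P(X|Y) = (1/6)/(7/12) = 2/7;  -(1/6)·log₂(2/7) = 0.3012
H(X|Y) = 0.2023 + 0.0000 + 0.3012
  = 0.5035 bits

H(X,Y) = H(Y) + H(X|Y) = 0.9799 + 0.5035 = 1.4834 bits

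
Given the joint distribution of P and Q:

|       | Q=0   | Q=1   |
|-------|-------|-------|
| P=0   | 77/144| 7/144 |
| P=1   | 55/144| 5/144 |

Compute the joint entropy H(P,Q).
H(P,Q) = -Σ P(P,Q) log₂ P(P,Q), summed over the non-zero cells:
H(P,Q) = -[(77/144)·log₂(77/144) + (7/144)·log₂(7/144) + (55/144)·log₂(55/144) + (5/144)·log₂(5/144)]
  = 0.4829 + 0.2121 + 0.5304 + 0.1683
  = 1.3937 bits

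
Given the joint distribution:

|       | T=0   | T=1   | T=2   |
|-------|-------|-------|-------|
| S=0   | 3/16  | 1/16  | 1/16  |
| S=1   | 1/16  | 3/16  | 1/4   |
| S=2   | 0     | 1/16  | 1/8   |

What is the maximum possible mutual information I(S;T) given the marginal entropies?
The upper bound on mutual information is I(S;T) ≤ min(H(S), H(T)).

Marginal P(S) (row sums):
  P(S=0) = 3/16 + 1/16 + 1/16 = 5/16
  P(S=1) = 1/16 + 3/16 + 1/4 = 1/2
  P(S=2) = 0 + 1/16 + 1/8 = 3/16
Marginal P(T) (column sums):
  P(T=0) = 3/16 + 1/16 + 0 = 1/4
  P(T=1) = 1/16 + 3/16 + 1/16 = 5/16
  P(T=2) = 1/16 + 1/4 + 1/8 = 7/16

H(S) = -[(5/16)·log₂(5/16) + (1/2)·log₂(1/2) + (3/16)·log₂(3/16)]
  = 0.5244 + 0.5000 + 0.4528
  = 1.4772 bits
H(T) = -[(1/4)·log₂(1/4) + (5/16)·log₂(5/16) + (7/16)·log₂(7/16)]
  = 0.5000 + 0.5244 + 0.5218
  = 1.5462 bits

Maximum possible I(S;T) = min(1.4772, 1.5462) = 1.4772 bits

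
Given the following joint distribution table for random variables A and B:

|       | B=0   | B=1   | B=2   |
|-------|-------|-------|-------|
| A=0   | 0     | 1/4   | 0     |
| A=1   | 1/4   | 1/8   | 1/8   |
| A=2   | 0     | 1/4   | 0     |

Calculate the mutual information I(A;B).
Marginal P(A) (row sums):
  P(A=0) = 0 + 1/4 + 0 = 1/4
  P(A=1) = 1/4 + 1/8 + 1/8 = 1/2
  P(A=2) = 0 + 1/4 + 0 = 1/4
Marginal P(B) (column sums):
  P(B=0) = 0 + 1/4 + 0 = 1/4
  P(B=1) = 1/4 + 1/8 + 1/4 = 5/8
  P(B=2) = 0 + 1/8 + 0 = 1/8

H(A) = -[(1/4)·log₂(1/4) + (1/2)·log₂(1/2) + (1/4)·log₂(1/4)]
  = 0.5000 + 0.5000 + 0.5000
  = 1.5000 bits
H(B) = -[(1/4)·log₂(1/4) + (5/8)·log₂(5/8) + (1/8)·log₂(1/8)]
  = 0.5000 + 0.4238 + 0.3750
  = 1.2988 bits
H(A,B) = -[(1/4)·log₂(1/4) + (1/4)·log₂(1/4) + (1/8)·log₂(1/8) + (1/8)·log₂(1/8) + (1/4)·log₂(1/4)]
  = 0.5000 + 0.5000 + 0.3750 + 0.3750 + 0.5000
  = 2.2500 bits

I(A;B) = H(A) + H(B) - H(A,B)
  = 1.5000 + 1.2988 - 2.2500
  = 0.5488 bits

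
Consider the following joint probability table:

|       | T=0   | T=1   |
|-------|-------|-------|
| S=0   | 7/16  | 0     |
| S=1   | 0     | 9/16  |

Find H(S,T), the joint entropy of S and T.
H(S,T) = -Σ P(S,T) log₂ P(S,T), summed over the non-zero cells:
H(S,T) = -[(7/16)·log₂(7/16) + (9/16)·log₂(9/16)]
  = 0.5218 + 0.4669
  = 0.9887 bits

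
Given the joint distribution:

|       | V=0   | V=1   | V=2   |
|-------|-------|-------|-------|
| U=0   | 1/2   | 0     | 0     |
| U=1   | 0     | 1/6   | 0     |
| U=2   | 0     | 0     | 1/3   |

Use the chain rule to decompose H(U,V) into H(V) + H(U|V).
By the chain rule: H(U,V) = H(V) + H(U|V)

Marginal P(V) (column sums):
  P(V=0) = 1/2 + 0 + 0 = 1/2
  P(V=1) = 0 + 1/6 + 0 = 1/6
  P(V=2) = 0 + 0 + 1/3 = 1/3
H(V) = -[(1/2)·log₂(1/2) + (1/6)·log₂(1/6) + (1/3)·log₂(1/3)]
  = 0.5000 + 0.4308 + 0.5283
  = 1.4591 bits
H(U|V) = -Σ P(U,V)·log₂ P(U|V), where P(U|V) = P(U,V) / P(V)
  (cells with P(U,V) = 0 contribute 0)
  (U=0,V=0): P(U|V) = (1/2)/(1/2) = 1;  -(1/2)·log₂(1) = 0.0000
  (U=1,V=1): P(U|V) = (1/6)/(1/6) = 1;  -(1/6)·log₂(1) = 0.0000
  (U=2,V=2): P(U|V) = (1/3)/(1/3) = 1;  -(1/3)·log₂(1) = 0.0000
H(U|V) = 0.0000 + 0.0000 + 0.0000
  = 0.0000 bits

H(U,V) = H(V) + H(U|V) = 1.4591 + 0.0000 = 1.4591 bits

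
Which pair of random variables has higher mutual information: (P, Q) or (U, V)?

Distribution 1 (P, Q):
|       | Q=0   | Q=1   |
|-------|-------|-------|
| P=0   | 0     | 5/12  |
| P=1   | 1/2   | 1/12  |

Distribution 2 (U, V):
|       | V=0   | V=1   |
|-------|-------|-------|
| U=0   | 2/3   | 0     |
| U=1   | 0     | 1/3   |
Distribution 1 (P, Q):
Marginal P(P) (row sums):
  P(P=0) = 0 + 5/12 = 5/12
  P(P=1) = 1/2 + 1/12 = 7/12
Marginal P(Q) (column sums):
  P(Q=0) = 0 + 1/2 = 1/2
  P(Q=1) = 5/12 + 1/12 = 1/2

H(P) = -[(5/12)·log₂(5/12) + (7/12)·log₂(7/12)]
  = 0.5263 + 0.4536
  = 0.9799 bits
H(Q) = -[(1/2)·log₂(1/2) + (1/2)·log₂(1/2)]
  = 0.5000 + 0.5000
  = 1.0000 bits
H(P,Q) = -[(5/12)·log₂(5/12) + (1/2)·log₂(1/2) + (1/12)·log₂(1/12)]
  = 0.5263 + 0.5000 + 0.2987
  = 1.3250 bits

I(P;Q) = H(P) + H(Q) - H(P,Q)
  = 0.9799 + 1.0000 - 1.3250
  = 0.6549 bits

Distribution 2 (U, V):
Marginal P(U) (row sums):
  P(U=0) = 2/3 + 0 = 2/3
  P(U=1) = 0 + 1/3 = 1/3
Marginal P(V) (column sums):
  P(V=0) = 2/3 + 0 = 2/3
  P(V=1) = 0 + 1/3 = 1/3

H(U) = -[(2/3)·log₂(2/3) + (1/3)·log₂(1/3)]
  = 0.3900 + 0.5283
  = 0.9183 bits
H(V) = -[(2/3)·log₂(2/3) + (1/3)·log₂(1/3)]
  = 0.3900 + 0.5283
  = 0.9183 bits
H(U,V) = -[(2/3)·log₂(2/3) + (1/3)·log₂(1/3)]
  = 0.3900 + 0.5283
  = 0.9183 bits

I(U;V) = H(U) + H(V) - H(U,V)
  = 0.9183 + 0.9183 - 0.9183
  = 0.9183 bits

I(U;V) = 0.9183 bits > I(P;Q) = 0.6549 bits, so (U, V) has the higher mutual information (stronger dependence).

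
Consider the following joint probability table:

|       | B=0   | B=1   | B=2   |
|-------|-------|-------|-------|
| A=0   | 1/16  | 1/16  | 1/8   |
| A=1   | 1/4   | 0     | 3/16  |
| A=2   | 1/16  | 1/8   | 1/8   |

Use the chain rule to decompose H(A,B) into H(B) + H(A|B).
By the chain rule: H(A,B) = H(B) + H(A|B)

Marginal P(B) (column sums):
  P(B=0) = 1/16 + 1/4 + 1/16 = 3/8
  P(B=1) = 1/16 + 0 + 1/8 = 3/16
  P(B=2) = 1/8 + 3/16 + 1/8 = 7/16
H(B) = -[(3/8)·log₂(3/8) + (3/16)·log₂(3/16) + (7/16)·log₂(7/16)]
  = 0.5306 + 0.4528 + 0.5218
  = 1.5052 bits
H(A|B) = -Σ P(A,B)·log₂ P(A|B), where P(A|B) = P(A,B) / P(B)
  (cells with P(A,B) = 0 contribute 0)
  (A=0,B=0): P(A|B) = (1/16)/(3/8) = 1/6;  -(1/16)·log₂(1/6) = 0.1616
  (A=0,B=1): P(A|B) = (1/16)/(3/16) = 1/3;  -(1/16)·log₂(1/3) = 0.0991
  (A=0,B=2): P(A|B) = (1/8)/(7/16) = 2/7;  -(1/8)·log₂(2/7) = 0.2259
  (A=1,B=0): P(A|B) = (1/4)/(3/8) = 2/3;  -(1/4)·log₂(2/3) = 0.1462
  (A=1,B=2): P(A|B) = (3/16)/(7/16) = 3/7;  -(3/16)·log₂(3/7) = 0.2292
  (A=2,B=0): P(A|B) = (1/16)/(3/8) = 1/6;  -(1/16)·log₂(1/6) = 0.1616
  (A=2,B=1): P(A|B) = (1/8)/(3/16) = 2/3;  -(1/8)·log₂(2/3) = 0.0731
  (A=2,B=2): P(A|B) = (1/8)/(7/16) = 2/7;  -(1/8)·log₂(2/7) = 0.2259
H(A|B) = 0.1616 + 0.0991 + 0.2259 + 0.1462 + 0.2292 + 0.1616 + 0.0731 + 0.2259
  = 1.3226 bits

H(A,B) = H(B) + H(A|B) = 1.5052 + 1.3226 = 2.8278 bits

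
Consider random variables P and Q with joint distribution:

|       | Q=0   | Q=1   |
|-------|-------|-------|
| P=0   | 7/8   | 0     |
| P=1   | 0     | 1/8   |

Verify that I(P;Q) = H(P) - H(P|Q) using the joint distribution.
Left side, from I(P;Q) = H(P) + H(Q) - H(P,Q):
Marginal P(P) (row sums):
  P(P=0) = 7/8 + 0 = 7/8
  P(P=1) = 0 + 1/8 = 1/8
Marginal P(Q) (column sums):
  P(Q=0) = 7/8 + 0 = 7/8
  P(Q=1) = 0 + 1/8 = 1/8

H(P) = -[(7/8)·log₂(7/8) + (1/8)·log₂(1/8)]
  = 0.1686 + 0.3750
  = 0.5436 bits
H(Q) = -[(7/8)·log₂(7/8) + (1/8)·log₂(1/8)]
  = 0.1686 + 0.3750
  = 0.5436 bits
H(P,Q) = -[(7/8)·log₂(7/8) + (1/8)·log₂(1/8)]
  = 0.1686 + 0.3750
  = 0.5436 bits

I(P;Q) = H(P) + H(Q) - H(P,Q)
  = 0.5436 + 0.5436 - 0.5436
  = 0.5436 bits

Right side, with H(P|Q) computed directly from the conditional probabilities:
H(P|Q) = -Σ P(P,Q)·log₂ P(P|Q), where P(P|Q) = P(P,Q) / P(Q)
  (cells with P(P,Q) = 0 contribute 0)
  (P=0,Q=0): P(P|Q) = (7/8)/(7/8) = 1;  -(7/8)·log₂(1) = 0.0000
  (P=1,Q=1): P(P|Q) = (1/8)/(1/8) = 1;  -(1/8)·log₂(1) = 0.0000
H(P|Q) = 0.0000 + 0.0000
  = 0.0000 bits
H(P) - H(P|Q) = 0.5436 - 0.0000 = 0.5436 bits

Both sides equal 0.5436 bits, so I(P;Q) = H(P) - H(P|Q) ✓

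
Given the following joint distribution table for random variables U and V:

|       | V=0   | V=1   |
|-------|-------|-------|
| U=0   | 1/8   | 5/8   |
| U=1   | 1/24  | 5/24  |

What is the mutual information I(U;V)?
Marginal P(U) (row sums):
  P(U=0) = 1/8 + 5/8 = 3/4
  P(U=1) = 1/24 + 5/24 = 1/4
Marginal P(V) (column sums):
  P(V=0) = 1/8 + 1/24 = 1/6
  P(V=1) = 5/8 + 5/24 = 5/6

H(U) = -[(3/4)·log₂(3/4) + (1/4)·log₂(1/4)]
  = 0.3113 + 0.5000
  = 0.8113 bits
H(V) = -[(1/6)·log₂(1/6) + (5/6)·log₂(5/6)]
  = 0.4308 + 0.2192
  = 0.6500 bits
H(U,V) = -[(1/8)·log₂(1/8) + (5/8)·log₂(5/8) + (1/24)·log₂(1/24) + (5/24)·log₂(5/24)]
  = 0.3750 + 0.4238 + 0.1910 + 0.4715
  = 1.4613 bits

I(U;V) = H(U) + H(V) - H(U,V)
  = 0.8113 + 0.6500 - 1.4613
  = 0.0000 bits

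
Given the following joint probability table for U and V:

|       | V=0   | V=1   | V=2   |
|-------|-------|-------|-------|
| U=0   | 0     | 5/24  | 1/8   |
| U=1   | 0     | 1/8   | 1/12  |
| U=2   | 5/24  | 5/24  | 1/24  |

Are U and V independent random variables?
Marginal P(U) (row sums):
  P(U=0) = 0 + 5/24 + 1/8 = 1/3
  P(U=1) = 0 + 1/8 + 1/12 = 5/24
  P(U=2) = 5/24 + 5/24 + 1/24 = 11/24
Marginal P(V) (column sums):
  P(V=0) = 0 + 0 + 5/24 = 5/24
  P(V=1) = 5/24 + 1/8 + 5/24 = 13/24
  P(V=2) = 1/8 + 1/12 + 1/24 = 1/4

U and V are independent iff P(U=i,V=j) = P(U=i)·P(V=j) for every cell.
  P(U=0)·P(V=0) = 1/3 × 5/24 = 5/72, but P(U=0,V=0) = 0 ✗

No, U and V are not independent. Quantitatively, I(U;V) > 0:

H(U) = -[(1/3)·log₂(1/3) + (5/24)·log₂(5/24) + (11/24)·log₂(11/24)]
  = 0.5283 + 0.4715 + 0.5159
  = 1.5157 bits
H(V) = -[(5/24)·log₂(5/24) + (13/24)·log₂(13/24) + (1/4)·log₂(1/4)]
  = 0.4715 + 0.4791 + 0.5000
  = 1.4506 bits
H(U,V) = -[(5/24)·log₂(5/24) + (1/8)·log₂(1/8) + (1/8)·log₂(1/8) + (1/12)·log₂(1/12) + (5/24)·log₂(5/24) + (5/24)·log₂(5/24) + (1/24)·log₂(1/24)]
  = 0.4715 + 0.3750 + 0.3750 + 0.2987 + 0.4715 + 0.4715 + 0.1910
  = 2.6542 bits
I(U;V) = H(U) + H(V) - H(U,V) = 1.5157 + 1.4506 - 2.6542 = 0.3121 bits > 0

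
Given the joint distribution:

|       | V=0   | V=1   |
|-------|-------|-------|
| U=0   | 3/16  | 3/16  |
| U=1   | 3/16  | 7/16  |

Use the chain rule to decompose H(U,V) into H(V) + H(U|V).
By the chain rule: H(U,V) = H(V) + H(U|V)

Marginal P(V) (column sums):
  P(V=0) = 3/16 + 3/16 = 3/8
  P(V=1) = 3/16 + 7/16 = 5/8
H(V) = -[(3/8)·log₂(3/8) + (5/8)·log₂(5/8)]
  = 0.5306 + 0.4238
  = 0.9544 bits
H(U|V) = -Σ P(U,V)·log₂ P(U|V), where P(U|V) = P(U,V) / P(V)
  (U=0,V=0): P(U|V) = (3/16)/(3/8) = 1/2;  -(3/16)·log₂(1/2) = 0.1875
  (U=0,V=1): P(U|V) = (3/16)/(5/8) = 3/10;  -(3/16)·log₂(3/10) = 0.3257
  (U=1,V=0): P(U|V) = (3/16)/(3/8) = 1/2;  -(3/16)·log₂(1/2) = 0.1875
  (U=1,V=1): P(U|V) = (7/16)/(5/8) = 7/10;  -(7/16)·log₂(7/10) = 0.2251
H(U|V) = 0.1875 + 0.3257 + 0.1875 + 0.2251
  = 0.9258 bits

H(U,V) = H(V) + H(U|V) = 0.9544 + 0.9258 = 1.8802 bits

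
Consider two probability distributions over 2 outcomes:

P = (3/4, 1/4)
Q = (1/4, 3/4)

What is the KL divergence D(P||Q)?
D(P||Q) = Σ P(i) log₂(P(i)/Q(i))
  i=0: (3/4) × log₂((3/4)/(1/4)) = (3/4) × log₂(3) = 1.1887
  i=1: (1/4) × log₂((1/4)/(3/4)) = (1/4) × log₂(1/3) = -0.3962
D(P||Q) = 1.1887 - 0.3962
  = 0.7925 bits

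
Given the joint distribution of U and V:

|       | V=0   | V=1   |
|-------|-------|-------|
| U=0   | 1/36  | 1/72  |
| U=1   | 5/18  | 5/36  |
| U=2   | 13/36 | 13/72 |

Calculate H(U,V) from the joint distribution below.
H(U,V) = -Σ P(U,V) log₂ P(U,V), summed over the non-zero cells:
H(U,V) = -[(1/36)·log₂(1/36) + (1/72)·log₂(1/72) + (5/18)·log₂(5/18) + (5/36)·log₂(5/36) + (13/36)·log₂(13/36) + (13/72)·log₂(13/72)]
  = 0.1436 + 0.0857 + 0.5133 + 0.3956 + 0.5306 + 0.4459
  = 2.1147 bits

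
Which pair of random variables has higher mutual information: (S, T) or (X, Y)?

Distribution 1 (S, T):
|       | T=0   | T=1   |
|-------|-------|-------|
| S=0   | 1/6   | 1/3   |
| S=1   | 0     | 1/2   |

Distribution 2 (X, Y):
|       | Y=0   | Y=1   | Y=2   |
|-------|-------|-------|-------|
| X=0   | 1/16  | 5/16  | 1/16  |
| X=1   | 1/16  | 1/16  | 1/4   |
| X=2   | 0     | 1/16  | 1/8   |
Distribution 1 (S, T):
Marginal P(S) (row sums):
  P(S=0) = 1/6 + 1/3 = 1/2
  P(S=1) = 0 + 1/2 = 1/2
Marginal P(T) (column sums):
  P(T=0) = 1/6 + 0 = 1/6
  P(T=1) = 1/3 + 1/2 = 5/6

H(S) = -[(1/2)·log₂(1/2) + (1/2)·log₂(1/2)]
  = 0.5000 + 0.5000
  = 1.0000 bits
H(T) = -[(1/6)·log₂(1/6) + (5/6)·log₂(5/6)]
  = 0.4308 + 0.2192
  = 0.6500 bits
H(S,T) = -[(1/6)·log₂(1/6) + (1/3)·log₂(1/3) + (1/2)·log₂(1/2)]
  = 0.4308 + 0.5283 + 0.5000
  = 1.4591 bits

I(S;T) = H(S) + H(T) - H(S,T)
  = 1.0000 + 0.6500 - 1.4591
  = 0.1909 bits

Distribution 2 (X, Y):
Marginal P(X) (row sums):
  P(X=0) = 1/16 + 5/16 + 1/16 = 7/16
  P(X=1) = 1/16 + 1/16 + 1/4 = 3/8
  P(X=2) = 0 + 1/16 + 1/8 = 3/16
Marginal P(Y) (column sums):
  P(Y=0) = 1/16 + 1/16 + 0 = 1/8
  P(Y=1) = 5/16 + 1/16 + 1/16 = 7/16
  P(Y=2) = 1/16 + 1/4 + 1/8 = 7/16

H(X) = -[(7/16)·log₂(7/16) + (3/8)·log₂(3/8) + (3/16)·log₂(3/16)]
  = 0.5218 + 0.5306 + 0.4528
  = 1.5052 bits
H(Y) = -[(1/8)·log₂(1/8) + (7/16)·log₂(7/16) + (7/16)·log₂(7/16)]
  = 0.3750 + 0.5218 + 0.5218
  = 1.4186 bits
H(X,Y) = -[(1/16)·log₂(1/16) + (5/16)·log₂(5/16) + (1/16)·log₂(1/16) + (1/16)·log₂(1/16) + (1/16)·log₂(1/16) + (1/4)·log₂(1/4) + (1/16)·log₂(1/16) + (1/8)·log₂(1/8)]
  = 0.2500 + 0.5244 + 0.2500 + 0.2500 + 0.2500 + 0.5000 + 0.2500 + 0.3750
  = 2.6494 bits

I(X;Y) = H(X) + H(Y) - H(X,Y)
  = 1.5052 + 1.4186 - 2.6494
  = 0.2744 bits

I(X;Y) = 0.2744 bits > I(S;T) = 0.1909 bits, so (X, Y) has the higher mutual information (stronger dependence).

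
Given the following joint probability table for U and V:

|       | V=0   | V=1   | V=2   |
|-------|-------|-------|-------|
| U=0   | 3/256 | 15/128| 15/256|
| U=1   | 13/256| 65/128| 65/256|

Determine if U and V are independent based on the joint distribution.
Marginal P(U) (row sums):
  P(U=0) = 3/256 + 15/128 + 15/256 = 3/16
  P(U=1) = 13/256 + 65/128 + 65/256 = 13/16
Marginal P(V) (column sums):
  P(V=0) = 3/256 + 13/256 = 1/16
  P(V=1) = 15/128 + 65/128 = 5/8
  P(V=2) = 15/256 + 65/256 = 5/16

U and V are independent iff P(U=i,V=j) = P(U=i)·P(V=j) for every cell.
  P(U=0)·P(V=0) = 3/16 × 1/16 = 3/256 = P(U=0,V=0) ✓
  P(U=0)·P(V=1) = 3/16 × 5/8 = 15/128 = P(U=0,V=1) ✓
  P(U=0)·P(V=2) = 3/16 × 5/16 = 15/256 = P(U=0,V=2) ✓
  P(U=1)·P(V=0) = 13/16 × 1/16 = 13/256 = P(U=1,V=0) ✓
  P(U=1)·P(V=1) = 13/16 × 5/8 = 65/128 = P(U=1,V=1) ✓
  P(U=1)·P(V=2) = 13/16 × 5/16 = 65/256 = P(U=1,V=2) ✓

Yes, U and V are independent: every cell factors, so I(U;V) = 0 bits.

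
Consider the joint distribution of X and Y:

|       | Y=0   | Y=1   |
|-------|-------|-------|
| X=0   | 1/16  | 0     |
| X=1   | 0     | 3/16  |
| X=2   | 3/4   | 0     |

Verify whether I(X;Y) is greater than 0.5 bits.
Marginal P(X) (row sums):
  P(X=0) = 1/16 + 0 = 1/16
  P(X=1) = 0 + 3/16 = 3/16
  P(X=2) = 3/4 + 0 = 3/4
Marginal P(Y) (column sums):
  P(Y=0) = 1/16 + 0 + 3/4 = 13/16
  P(Y=1) = 0 + 3/16 + 0 = 3/16

H(X) = -[(1/16)·log₂(1/16) + (3/16)·log₂(3/16) + (3/4)·log₂(3/4)]
  = 0.2500 + 0.4528 + 0.3113
  = 1.0141 bits
H(Y) = -[(13/16)·log₂(13/16) + (3/16)·log₂(3/16)]
  = 0.2434 + 0.4528
  = 0.6962 bits
H(X,Y) = -[(1/16)·log₂(1/16) + (3/16)·log₂(3/16) + (3/4)·log₂(3/4)]
  = 0.2500 + 0.4528 + 0.3113
  = 1.0141 bits

I(X;Y) = H(X) + H(Y) - H(X,Y)
  = 1.0141 + 0.6962 - 1.0141
  = 0.6962 bits

Yes. I(X;Y) = 0.6962 bits, which is > 0.5 bits.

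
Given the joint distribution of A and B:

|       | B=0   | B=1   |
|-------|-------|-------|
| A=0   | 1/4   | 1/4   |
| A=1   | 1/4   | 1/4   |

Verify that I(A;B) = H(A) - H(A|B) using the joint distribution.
Left side, from I(A;B) = H(A) + H(B) - H(A,B):
Marginal P(A) (row sums):
  P(A=0) = 1/4 + 1/4 = 1/2
  P(A=1) = 1/4 + 1/4 = 1/2
Marginal P(B) (column sums):
  P(B=0) = 1/4 + 1/4 = 1/2
  P(B=1) = 1/4 + 1/4 = 1/2

H(A) = -[(1/2)·log₂(1/2) + (1/2)·log₂(1/2)]
  = 0.5000 + 0.5000
  = 1.0000 bits
H(B) = -[(1/2)·log₂(1/2) + (1/2)·log₂(1/2)]
  = 0.5000 + 0.5000
  = 1.0000 bits
H(A,B) = -[(1/4)·log₂(1/4) + (1/4)·log₂(1/4) + (1/4)·log₂(1/4) + (1/4)·log₂(1/4)]
  = 0.5000 + 0.5000 + 0.5000 + 0.5000
  = 2.0000 bits

I(A;B) = H(A) + H(B) - H(A,B)
  = 1.0000 + 1.0000 - 2.0000
  = 0.0000 bits

Right side, with H(A|B) computed directly from the conditional probabilities:
H(A|B) = -Σ P(A,B)·log₂ P(A|B), where P(A|B) = P(A,B) / P(B)
  (A=0,B=0): P(A|B) = (1/4)/(1/2) = 1/2;  -(1/4)·log₂(1/2) = 0.2500
  (A=0,B=1): P(A|B) = (1/4)/(1/2) = 1/2;  -(1/4)·log₂(1/2) = 0.2500
  (A=1,B=0): P(A|B) = (1/4)/(1/2) = 1/2;  -(1/4)·log₂(1/2) = 0.2500
  (A=1,B=1): P(A|B) = (1/4)/(1/2) = 1/2;  -(1/4)·log₂(1/2) = 0.2500
H(A|B) = 0.2500 + 0.2500 + 0.2500 + 0.2500
  = 1.0000 bits
H(A) - H(A|B) = 1.0000 - 1.0000 = 0.0000 bits

Both sides equal 0.0000 bits, so I(A;B) = H(A) - H(A|B) ✓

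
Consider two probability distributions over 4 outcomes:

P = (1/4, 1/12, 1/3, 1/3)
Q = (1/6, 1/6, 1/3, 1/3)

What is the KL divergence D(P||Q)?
D(P||Q) = Σ P(i) log₂(P(i)/Q(i))
  i=0: (1/4) × log₂((1/4)/(1/6)) = (1/4) × log₂(3/2) = 0.1462
  i=1: (1/12) × log₂((1/12)/(1/6)) = (1/12) × log₂(1/2) = -0.0833
  i=2: (1/3) × log₂((1/3)/(1/3)) = (1/3) × log₂(1) = 0.0000
  i=3: (1/3) × log₂((1/3)/(1/3)) = (1/3) × log₂(1) = 0.0000
D(P||Q) = 0.1462 - 0.0833 + 0.0000 + 0.0000
  = 0.0629 bits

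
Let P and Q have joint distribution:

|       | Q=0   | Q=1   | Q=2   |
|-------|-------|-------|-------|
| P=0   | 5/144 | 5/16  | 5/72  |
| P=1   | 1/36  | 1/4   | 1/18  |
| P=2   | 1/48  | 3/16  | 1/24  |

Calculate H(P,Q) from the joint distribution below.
H(P,Q) = -Σ P(P,Q) log₂ P(P,Q), summed over the non-zero cells:
H(P,Q) = -[(5/144)·log₂(5/144) + (5/16)·log₂(5/16) + (5/72)·log₂(5/72) + (1/36)·log₂(1/36) + (1/4)·log₂(1/4) + (1/18)·log₂(1/18) + (1/48)·log₂(1/48) + (3/16)·log₂(3/16) + (1/24)·log₂(1/24)]
  = 0.1683 + 0.5244 + 0.2672 + 0.1436 + 0.5000 + 0.2317 + 0.1164 + 0.4528 + 0.1910
  = 2.5954 bits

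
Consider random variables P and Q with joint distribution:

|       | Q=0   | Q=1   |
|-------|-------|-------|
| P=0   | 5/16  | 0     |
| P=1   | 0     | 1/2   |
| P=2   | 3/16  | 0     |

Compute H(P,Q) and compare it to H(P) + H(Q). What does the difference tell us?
Marginal P(P) (row sums):
  P(P=0) = 5/16 + 0 = 5/16
  P(P=1) = 0 + 1/2 = 1/2
  P(P=2) = 3/16 + 0 = 3/16
Marginal P(Q) (column sums):
  P(Q=0) = 5/16 + 0 + 3/16 = 1/2
  P(Q=1) = 0 + 1/2 + 0 = 1/2

H(P,Q) = -[(5/16)·log₂(5/16) + (1/2)·log₂(1/2) + (3/16)·log₂(3/16)]
  = 0.5244 + 0.5000 + 0.4528
  = 1.4772 bits
H(P) = -[(5/16)·log₂(5/16) + (1/2)·log₂(1/2) + (3/16)·log₂(3/16)]
  = 0.5244 + 0.5000 + 0.4528
  = 1.4772 bits
H(Q) = -[(1/2)·log₂(1/2) + (1/2)·log₂(1/2)]
  = 0.5000 + 0.5000
  = 1.0000 bits

H(P) + H(Q) = 1.4772 + 1.0000 = 2.4772 bits
Difference: H(P) + H(Q) - H(P,Q) = 2.4772 - 1.4772 = 1.0000 bits = I(P;Q)

The difference is the mutual information; it is positive here, so P and Q are dependent (knowing one reduces uncertainty about the other by 1.0000 bits).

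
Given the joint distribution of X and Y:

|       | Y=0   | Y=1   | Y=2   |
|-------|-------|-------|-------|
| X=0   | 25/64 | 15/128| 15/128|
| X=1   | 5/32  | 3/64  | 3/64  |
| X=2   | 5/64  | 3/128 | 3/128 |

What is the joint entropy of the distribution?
H(X,Y) = -Σ P(X,Y) log₂ P(X,Y), summed over the non-zero cells:
H(X,Y) = -[(25/64)·log₂(25/64) + (15/128)·log₂(15/128) + (15/128)·log₂(15/128) + (5/32)·log₂(5/32) + (3/64)·log₂(3/64) + (3/64)·log₂(3/64) + (5/64)·log₂(5/64) + (3/128)·log₂(3/128) + (3/128)·log₂(3/128)]
  = 0.5297 + 0.3625 + 0.3625 + 0.4184 + 0.2070 + 0.2070 + 0.2873 + 0.1269 + 0.1269
  = 2.6282 bits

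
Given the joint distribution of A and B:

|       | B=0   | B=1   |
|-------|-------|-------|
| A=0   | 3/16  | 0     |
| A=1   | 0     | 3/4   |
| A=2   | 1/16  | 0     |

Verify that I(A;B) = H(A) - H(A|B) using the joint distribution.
Left side, from I(A;B) = H(A) + H(B) - H(A,B):
Marginal P(A) (row sums):
  P(A=0) = 3/16 + 0 = 3/16
  P(A=1) = 0 + 3/4 = 3/4
  P(A=2) = 1/16 + 0 = 1/16
Marginal P(B) (column sums):
  P(B=0) = 3/16 + 0 + 1/16 = 1/4
  P(B=1) = 0 + 3/4 + 0 = 3/4

H(A) = -[(3/16)·log₂(3/16) + (3/4)·log₂(3/4) + (1/16)·log₂(1/16)]
  = 0.4528 + 0.3113 + 0.2500
  = 1.0141 bits
H(B) = -[(1/4)·log₂(1/4) + (3/4)·log₂(3/4)]
  = 0.5000 + 0.3113
  = 0.8113 bits
H(A,B) = -[(3/16)·log₂(3/16) + (3/4)·log₂(3/4) + (1/16)·log₂(1/16)]
  = 0.4528 + 0.3113 + 0.2500
  = 1.0141 bits

I(A;B) = H(A) + H(B) - H(A,B)
  = 1.0141 + 0.8113 - 1.0141
  = 0.8113 bits

Right side, with H(A|B) computed directly from the conditional probabilities:
H(A|B) = -Σ P(A,B)·log₂ P(A|B), where P(A|B) = P(A,B) / P(B)
  (cells with P(A,B) = 0 contribute 0)
  (A=0,B=0): P(A|B) = (3/16)/(1/4) = 3/4;  -(3/16)·log₂(3/4) = 0.0778
  (A=1,B=1): P(A|B) = (3/4)/(3/4) = 1;  -(3/4)·log₂(1) = 0.0000
  (A=2,B=0): P(A|B) = (1/16)/(1/4) = 1/4;  -(1/16)·log₂(1/4) = 0.1250
H(A|B) = 0.0778 + 0.0000 + 0.1250
  = 0.2028 bits
H(A) - H(A|B) = 1.0141 - 0.2028 = 0.8113 bits

Both sides equal 0.8113 bits, so I(A;B) = H(A) - H(A|B) ✓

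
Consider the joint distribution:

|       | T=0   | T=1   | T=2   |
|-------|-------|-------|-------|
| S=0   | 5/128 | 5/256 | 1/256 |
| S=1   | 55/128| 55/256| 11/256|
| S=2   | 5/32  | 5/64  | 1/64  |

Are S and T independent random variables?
Marginal P(S) (row sums):
  P(S=0) = 5/128 + 5/256 + 1/256 = 1/16
  P(S=1) = 55/128 + 55/256 + 11/256 = 11/16
  P(S=2) = 5/32 + 5/64 + 1/64 = 1/4
Marginal P(T) (column sums):
  P(T=0) = 5/128 + 55/128 + 5/32 = 5/8
  P(T=1) = 5/256 + 55/256 + 5/64 = 5/16
  P(T=2) = 1/256 + 11/256 + 1/64 = 1/16

S and T are independent iff P(S=i,T=j) = P(S=i)·P(T=j) for every cell.
  P(S=0)·P(T=0) = 1/16 × 5/8 = 5/128 = P(S=0,T=0) ✓
  P(S=0)·P(T=1) = 1/16 × 5/16 = 5/256 = P(S=0,T=1) ✓
  P(S=0)·P(T=2) = 1/16 × 1/16 = 1/256 = P(S=0,T=2) ✓
  P(S=1)·P(T=0) = 11/16 × 5/8 = 55/128 = P(S=1,T=0) ✓
  P(S=1)·P(T=1) = 11/16 × 5/16 = 55/256 = P(S=1,T=1) ✓
  P(S=1)·P(T=2) = 11/16 × 1/16 = 11/256 = P(S=1,T=2) ✓
  P(S=2)·P(T=0) = 1/4 × 5/8 = 5/32 = P(S=2,T=0) ✓
  P(S=2)·P(T=1) = 1/4 × 5/16 = 5/64 = P(S=2,T=1) ✓
  P(S=2)·P(T=2) = 1/4 × 1/16 = 1/64 = P(S=2,T=2) ✓

Yes, S and T are independent: every cell factors, so I(S;T) = 0 bits.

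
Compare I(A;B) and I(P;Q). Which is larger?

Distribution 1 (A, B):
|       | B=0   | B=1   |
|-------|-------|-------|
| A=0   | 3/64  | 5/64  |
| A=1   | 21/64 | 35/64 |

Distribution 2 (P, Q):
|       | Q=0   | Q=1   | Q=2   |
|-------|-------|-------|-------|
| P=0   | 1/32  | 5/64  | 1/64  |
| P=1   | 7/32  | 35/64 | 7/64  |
Distribution 1 (A, B):
Marginal P(A) (row sums):
  P(A=0) = 3/64 + 5/64 = 1/8
  P(A=1) = 21/64 + 35/64 = 7/8
Marginal P(B) (column sums):
  P(B=0) = 3/64 + 21/64 = 3/8
  P(B=1) = 5/64 + 35/64 = 5/8

H(A) = -[(1/8)·log₂(1/8) + (7/8)·log₂(7/8)]
  = 0.3750 + 0.1686
  = 0.5436 bits
H(B) = -[(3/8)·log₂(3/8) + (5/8)·log₂(5/8)]
  = 0.5306 + 0.4238
  = 0.9544 bits
H(A,B) = -[(3/64)·log₂(3/64) + (5/64)·log₂(5/64) + (21/64)·log₂(21/64) + (35/64)·log₂(35/64)]
  = 0.2070 + 0.2873 + 0.5275 + 0.4762
  = 1.4980 bits

I(A;B) = H(A) + H(B) - H(A,B)
  = 0.5436 + 0.9544 - 1.4980
  = 0.0000 bits

Distribution 2 (P, Q):
Marginal P(P) (row sums):
  P(P=0) = 1/32 + 5/64 + 1/64 = 1/8
  P(P=1) = 7/32 + 35/64 + 7/64 = 7/8
Marginal P(Q) (column sums):
  P(Q=0) = 1/32 + 7/32 = 1/4
  P(Q=1) = 5/64 + 35/64 = 5/8
  P(Q=2) = 1/64 + 7/64 = 1/8

H(P) = -[(1/8)·log₂(1/8) + (7/8)·log₂(7/8)]
  = 0.3750 + 0.1686
  = 0.5436 bits
H(Q) = -[(1/4)·log₂(1/4) + (5/8)·log₂(5/8) + (1/8)·log₂(1/8)]
  = 0.5000 + 0.4238 + 0.3750
  = 1.2988 bits
H(P,Q) = -[(1/32)·log₂(1/32) + (5/64)·log₂(5/64) + (1/64)·log₂(1/64) + (7/32)·log₂(7/32) + (35/64)·log₂(35/64) + (7/64)·log₂(7/64)]
  = 0.1563 + 0.2873 + 0.0938 + 0.4796 + 0.4762 + 0.3492
  = 1.8424 bits

I(P;Q) = H(P) + H(Q) - H(P,Q)
  = 0.5436 + 1.2988 - 1.8424
  = 0.0000 bits

Both joint tables factor as the product of their marginals, so I(A;B) = I(P;Q) = 0 bits: neither is larger (both pairs are independent).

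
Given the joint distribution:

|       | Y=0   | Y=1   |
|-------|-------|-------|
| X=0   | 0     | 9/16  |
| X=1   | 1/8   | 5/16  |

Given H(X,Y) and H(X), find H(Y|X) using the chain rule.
From the chain rule: H(X,Y) = H(X) + H(Y|X)
Therefore: H(Y|X) = H(X,Y) - H(X)

H(X,Y) = -[(9/16)·log₂(9/16) + (1/8)·log₂(1/8) + (5/16)·log₂(5/16)]
  = 0.4669 + 0.3750 + 0.5244
  = 1.3663 bits
Marginal P(X) (row sums):
  P(X=0) = 0 + 9/16 = 9/16
  P(X=1) = 1/8 + 5/16 = 7/16
H(X) = -[(9/16)·log₂(9/16) + (7/16)·log₂(7/16)]
  = 0.4669 + 0.5218
  = 0.9887 bits

H(Y|X) = 1.3663 - 0.9887 = 0.3776 bits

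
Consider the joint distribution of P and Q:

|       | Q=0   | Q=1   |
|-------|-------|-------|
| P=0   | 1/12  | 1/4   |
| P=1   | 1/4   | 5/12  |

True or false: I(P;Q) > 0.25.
Marginal P(P) (row sums):
  P(P=0) = 1/12 + 1/4 = 1/3
  P(P=1) = 1/4 + 5/12 = 2/3
Marginal P(Q) (column sums):
  P(Q=0) = 1/12 + 1/4 = 1/3
  P(Q=1) = 1/4 + 5/12 = 2/3

H(P) = -[(1/3)·log₂(1/3) + (2/3)·log₂(2/3)]
  = 0.5283 + 0.3900
  = 0.9183 bits
H(Q) = -[(1/3)·log₂(1/3) + (2/3)·log₂(2/3)]
  = 0.5283 + 0.3900
  = 0.9183 bits
H(P,Q) = -[(1/12)·log₂(1/12) + (1/4)·log₂(1/4) + (1/4)·log₂(1/4) + (5/12)·log₂(5/12)]
  = 0.2987 + 0.5000 + 0.5000 + 0.5263
  = 1.8250 bits

I(P;Q) = H(P) + H(Q) - H(P,Q)
  = 0.9183 + 0.9183 - 1.8250
  = 0.0116 bits

False. I(P;Q) = 0.0116 bits, which is ≤ 0.25 bits.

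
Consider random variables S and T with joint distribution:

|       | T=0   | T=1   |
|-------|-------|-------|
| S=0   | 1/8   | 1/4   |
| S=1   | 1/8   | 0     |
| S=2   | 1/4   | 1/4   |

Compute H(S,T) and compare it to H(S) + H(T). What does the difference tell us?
Marginal P(S) (row sums):
  P(S=0) = 1/8 + 1/4 = 3/8
  P(S=1) = 1/8 + 0 = 1/8
  P(S=2) = 1/4 + 1/4 = 1/2
Marginal P(T) (column sums):
  P(T=0) = 1/8 + 1/8 + 1/4 = 1/2
  P(T=1) = 1/4 + 0 + 1/4 = 1/2

H(S,T) = -[(1/8)·log₂(1/8) + (1/4)·log₂(1/4) + (1/8)·log₂(1/8) + (1/4)·log₂(1/4) + (1/4)·log₂(1/4)]
  = 0.3750 + 0.5000 + 0.3750 + 0.5000 + 0.5000
  = 2.2500 bits
H(S) = -[(3/8)·log₂(3/8) + (1/8)·log₂(1/8) + (1/2)·log₂(1/2)]
  = 0.5306 + 0.3750 + 0.5000
  = 1.4056 bits
H(T) = -[(1/2)·log₂(1/2) + (1/2)·log₂(1/2)]
  = 0.5000 + 0.5000
  = 1.0000 bits

H(S) + H(T) = 1.4056 + 1.0000 = 2.4056 bits
Difference: H(S) + H(T) - H(S,T) = 2.4056 - 2.2500 = 0.1556 bits = I(S;T)

The difference is the mutual information; it is positive here, so S and T are dependent (knowing one reduces uncertainty about the other by 0.1556 bits).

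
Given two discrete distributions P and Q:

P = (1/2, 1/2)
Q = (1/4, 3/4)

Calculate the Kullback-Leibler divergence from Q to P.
D(P||Q) = Σ P(i) log₂(P(i)/Q(i))
  i=0: (1/2) × log₂((1/2)/(1/4)) = (1/2) × log₂(2) = 0.5000
  i=1: (1/2) × log₂((1/2)/(3/4)) = (1/2) × log₂(2/3) = -0.2925
D(P||Q) = 0.5000 - 0.2925
  = 0.2075 bits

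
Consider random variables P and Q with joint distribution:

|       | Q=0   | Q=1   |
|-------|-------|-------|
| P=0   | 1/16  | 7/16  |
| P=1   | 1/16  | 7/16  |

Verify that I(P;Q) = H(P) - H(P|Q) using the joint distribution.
Left side, from I(P;Q) = H(P) + H(Q) - H(P,Q):
Marginal P(P) (row sums):
  P(P=0) = 1/16 + 7/16 = 1/2
  P(P=1) = 1/16 + 7/16 = 1/2
Marginal P(Q) (column sums):
  P(Q=0) = 1/16 + 1/16 = 1/8
  P(Q=1) = 7/16 + 7/16 = 7/8

H(P) = -[(1/2)·log₂(1/2) + (1/2)·log₂(1/2)]
  = 0.5000 + 0.5000
  = 1.0000 bits
H(Q) = -[(1/8)·log₂(1/8) + (7/8)·log₂(7/8)]
  = 0.3750 + 0.1686
  = 0.5436 bits
H(P,Q) = -[(1/16)·log₂(1/16) + (7/16)·log₂(7/16) + (1/16)·log₂(1/16) + (7/16)·log₂(7/16)]
  = 0.2500 + 0.5218 + 0.2500 + 0.5218
  = 1.5436 bits

I(P;Q) = H(P) + H(Q) - H(P,Q)
  = 1.0000 + 0.5436 - 1.5436
  = 0.0000 bits

Right side, with H(P|Q) computed directly from the conditional probabilities:
H(P|Q) = -Σ P(P,Q)·log₂ P(P|Q), where P(P|Q) = P(P,Q) / P(Q)
  (P=0,Q=0): P(P|Q) = (1/16)/(1/8) = 1/2;  -(1/16)·log₂(1/2) = 0.0625
  (P=0,Q=1): P(P|Q) = (7/16)/(7/8) = 1/2;  -(7/16)·log₂(1/2) = 0.4375
  (P=1,Q=0): P(P|Q) = (1/16)/(1/8) = 1/2;  -(1/16)·log₂(1/2) = 0.0625
  (P=1,Q=1): P(P|Q) = (7/16)/(7/8) = 1/2;  -(7/16)·log₂(1/2) = 0.4375
H(P|Q) = 0.0625 + 0.4375 + 0.0625 + 0.4375
  = 1.0000 bits
H(P) - H(P|Q) = 1.0000 - 1.0000 = 0.0000 bits

Both sides equal 0.0000 bits, so I(P;Q) = H(P) - H(P|Q) ✓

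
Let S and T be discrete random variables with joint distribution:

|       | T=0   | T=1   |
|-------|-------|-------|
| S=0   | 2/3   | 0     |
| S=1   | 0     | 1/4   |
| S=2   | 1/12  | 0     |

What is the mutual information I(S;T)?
Marginal P(S) (row sums):
  P(S=0) = 2/3 + 0 = 2/3
  P(S=1) = 0 + 1/4 = 1/4
  P(S=2) = 1/12 + 0 = 1/12
Marginal P(T) (column sums):
  P(T=0) = 2/3 + 0 + 1/12 = 3/4
  P(T=1) = 0 + 1/4 + 0 = 1/4

H(S) = -[(2/3)·log₂(2/3) + (1/4)·log₂(1/4) + (1/12)·log₂(1/12)]
  = 0.3900 + 0.5000 + 0.2987
  = 1.1887 bits
H(T) = -[(3/4)·log₂(3/4) + (1/4)·log₂(1/4)]
  = 0.3113 + 0.5000
  = 0.8113 bits
H(S,T) = -[(2/3)·log₂(2/3) + (1/4)·log₂(1/4) + (1/12)·log₂(1/12)]
  = 0.3900 + 0.5000 + 0.2987
  = 1.1887 bits

I(S;T) = H(S) + H(T) - H(S,T)
  = 1.1887 + 0.8113 - 1.1887
  = 0.8113 bits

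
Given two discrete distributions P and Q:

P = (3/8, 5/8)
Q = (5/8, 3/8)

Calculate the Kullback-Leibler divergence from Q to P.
D(P||Q) = Σ P(i) log₂(P(i)/Q(i))
  i=0: (3/8) × log₂((3/8)/(5/8)) = (3/8) × log₂(3/5) = -0.2764
  i=1: (5/8) × log₂((5/8)/(3/8)) = (5/8) × log₂(5/3) = 0.4606
D(P||Q) = -0.2764 + 0.4606
  = 0.1842 bits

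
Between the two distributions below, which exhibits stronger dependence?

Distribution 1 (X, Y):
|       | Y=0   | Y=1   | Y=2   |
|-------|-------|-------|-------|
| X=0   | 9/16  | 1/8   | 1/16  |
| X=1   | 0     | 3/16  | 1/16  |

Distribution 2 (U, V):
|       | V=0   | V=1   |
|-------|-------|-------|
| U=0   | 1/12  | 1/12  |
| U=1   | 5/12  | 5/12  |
Distribution 1 (X, Y):
Marginal P(X) (row sums):
  P(X=0) = 9/16 + 1/8 + 1/16 = 3/4
  P(X=1) = 0 + 3/16 + 1/16 = 1/4
Marginal P(Y) (column sums):
  P(Y=0) = 9/16 + 0 = 9/16
  P(Y=1) = 1/8 + 3/16 = 5/16
  P(Y=2) = 1/16 + 1/16 = 1/8

H(X) = -[(3/4)·log₂(3/4) + (1/4)·log₂(1/4)]
  = 0.3113 + 0.5000
  = 0.8113 bits
H(Y) = -[(9/16)·log₂(9/16) + (5/16)·log₂(5/16) + (1/8)·log₂(1/8)]
  = 0.4669 + 0.5244 + 0.3750
  = 1.3663 bits
H(X,Y) = -[(9/16)·log₂(9/16) + (1/8)·log₂(1/8) + (1/16)·log₂(1/16) + (3/16)·log₂(3/16) + (1/16)·log₂(1/16)]
  = 0.4669 + 0.3750 + 0.2500 + 0.4528 + 0.2500
  = 1.7947 bits

I(X;Y) = H(X) + H(Y) - H(X,Y)
  = 0.8113 + 1.3663 - 1.7947
  = 0.3829 bits

Distribution 2 (U, V):
Marginal P(U) (row sums):
  P(U=0) = 1/12 + 1/12 = 1/6
  P(U=1) = 5/12 + 5/12 = 5/6
Marginal P(V) (column sums):
  P(V=0) = 1/12 + 5/12 = 1/2
  P(V=1) = 1/12 + 5/12 = 1/2

H(U) = -[(1/6)·log₂(1/6) + (5/6)·log₂(5/6)]
  = 0.4308 + 0.2192
  = 0.6500 bits
H(V) = -[(1/2)·log₂(1/2) + (1/2)·log₂(1/2)]
  = 0.5000 + 0.5000
  = 1.0000 bits
H(U,V) = -[(1/12)·log₂(1/12) + (1/12)·log₂(1/12) + (5/12)·log₂(5/12) + (5/12)·log₂(5/12)]
  = 0.2987 + 0.2987 + 0.5263 + 0.5263
  = 1.6500 bits

I(U;V) = H(U) + H(V) - H(U,V)
  = 0.6500 + 1.0000 - 1.6500
  = 0.0000 bits

I(X;Y) = 0.3829 bits > I(U;V) = 0.0000 bits, so (X, Y) has the higher mutual information (stronger dependence).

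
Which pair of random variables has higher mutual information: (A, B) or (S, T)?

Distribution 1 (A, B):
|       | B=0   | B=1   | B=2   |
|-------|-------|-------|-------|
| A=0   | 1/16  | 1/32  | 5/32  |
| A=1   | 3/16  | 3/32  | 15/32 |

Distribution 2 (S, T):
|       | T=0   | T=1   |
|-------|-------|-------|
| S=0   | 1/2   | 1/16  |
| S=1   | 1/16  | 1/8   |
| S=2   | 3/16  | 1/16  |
Distribution 1 (A, B):
Marginal P(A) (row sums):
  P(A=0) = 1/16 + 1/32 + 5/32 = 1/4
  P(A=1) = 3/16 + 3/32 + 15/32 = 3/4
Marginal P(B) (column sums):
  P(B=0) = 1/16 + 3/16 = 1/4
  P(B=1) = 1/32 + 3/32 = 1/8
  P(B=2) = 5/32 + 15/32 = 5/8

H(A) = -[(1/4)·log₂(1/4) + (3/4)·log₂(3/4)]
  = 0.5000 + 0.3113
  = 0.8113 bits
H(B) = -[(1/4)·log₂(1/4) + (1/8)·log₂(1/8) + (5/8)·log₂(5/8)]
  = 0.5000 + 0.3750 + 0.4238
  = 1.2988 bits
H(A,B) = -[(1/16)·log₂(1/16) + (1/32)·log₂(1/32) + (5/32)·log₂(5/32) + (3/16)·log₂(3/16) + (3/32)·log₂(3/32) + (15/32)·log₂(15/32)]
  = 0.2500 + 0.1563 + 0.4184 + 0.4528 + 0.3202 + 0.5124
  = 2.1101 bits

I(A;B) = H(A) + H(B) - H(A,B)
  = 0.8113 + 1.2988 - 2.1101
  = 0.0000 bits

Distribution 2 (S, T):
Marginal P(S) (row sums):
  P(S=0) = 1/2 + 1/16 = 9/16
  P(S=1) = 1/16 + 1/8 = 3/16
  P(S=2) = 3/16 + 1/16 = 1/4
Marginal P(T) (column sums):
  P(T=0) = 1/2 + 1/16 + 3/16 = 3/4
  P(T=1) = 1/16 + 1/8 + 1/16 = 1/4

H(S) = -[(9/16)·log₂(9/16) + (3/16)·log₂(3/16) + (1/4)·log₂(1/4)]
  = 0.4669 + 0.4528 + 0.5000
  = 1.4197 bits
H(T) = -[(3/4)·log₂(3/4) + (1/4)·log₂(1/4)]
  = 0.3113 + 0.5000
  = 0.8113 bits
H(S,T) = -[(1/2)·log₂(1/2) + (1/16)·log₂(1/16) + (1/16)·log₂(1/16) + (1/8)·log₂(1/8) + (3/16)·log₂(3/16) + (1/16)·log₂(1/16)]
  = 0.5000 + 0.2500 + 0.2500 + 0.3750 + 0.4528 + 0.2500
  = 2.0778 bits

I(S;T) = H(S) + H(T) - H(S,T)
  = 1.4197 + 0.8113 - 2.0778
  = 0.1532 bits

I(S;T) = 0.1532 bits > I(A;B) = 0.0000 bits, so (S, T) has the higher mutual information (stronger dependence).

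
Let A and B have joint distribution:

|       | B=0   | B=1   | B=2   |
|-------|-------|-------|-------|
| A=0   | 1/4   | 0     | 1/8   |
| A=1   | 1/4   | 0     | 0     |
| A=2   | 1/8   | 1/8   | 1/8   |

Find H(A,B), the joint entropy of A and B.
H(A,B) = -Σ P(A,B) log₂ P(A,B), summed over the non-zero cells:
H(A,B) = -[(1/4)·log₂(1/4) + (1/8)·log₂(1/8) + (1/4)·log₂(1/4) + (1/8)·log₂(1/8) + (1/8)·log₂(1/8) + (1/8)·log₂(1/8)]
  = 0.5000 + 0.3750 + 0.5000 + 0.3750 + 0.3750 + 0.3750
  = 2.5000 bits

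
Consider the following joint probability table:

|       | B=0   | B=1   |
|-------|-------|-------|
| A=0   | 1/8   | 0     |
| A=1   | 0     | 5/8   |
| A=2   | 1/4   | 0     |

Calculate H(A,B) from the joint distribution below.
H(A,B) = -Σ P(A,B) log₂ P(A,B), summed over the non-zero cells:
H(A,B) = -[(1/8)·log₂(1/8) + (5/8)·log₂(5/8) + (1/4)·log₂(1/4)]
  = 0.3750 + 0.4238 + 0.5000
  = 1.2988 bits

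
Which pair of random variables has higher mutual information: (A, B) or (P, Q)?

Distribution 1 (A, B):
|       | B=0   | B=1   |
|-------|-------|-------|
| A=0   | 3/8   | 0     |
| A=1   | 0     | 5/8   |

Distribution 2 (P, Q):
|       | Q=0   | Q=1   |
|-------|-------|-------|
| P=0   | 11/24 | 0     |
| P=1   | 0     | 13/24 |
Distribution 1 (A, B):
Marginal P(A) (row sums):
  P(A=0) = 3/8 + 0 = 3/8
  P(A=1) = 0 + 5/8 = 5/8
Marginal P(B) (column sums):
  P(B=0) = 3/8 + 0 = 3/8
  P(B=1) = 0 + 5/8 = 5/8

H(A) = -[(3/8)·log₂(3/8) + (5/8)·log₂(5/8)]
  = 0.5306 + 0.4238
  = 0.9544 bits
H(B) = -[(3/8)·log₂(3/8) + (5/8)·log₂(5/8)]
  = 0.5306 + 0.4238
  = 0.9544 bits
H(A,B) = -[(3/8)·log₂(3/8) + (5/8)·log₂(5/8)]
  = 0.5306 + 0.4238
  = 0.9544 bits

I(A;B) = H(A) + H(B) - H(A,B)
  = 0.9544 + 0.9544 - 0.9544
  = 0.9544 bits

Distribution 2 (P, Q):
Marginal P(P) (row sums):
  P(P=0) = 11/24 + 0 = 11/24
  P(P=1) = 0 + 13/24 = 13/24
Marginal P(Q) (column sums):
  P(Q=0) = 11/24 + 0 = 11/24
  P(Q=1) = 0 + 13/24 = 13/24

H(P) = -[(11/24)·log₂(11/24) + (13/24)·log₂(13/24)]
  = 0.5159 + 0.4791
  = 0.9950 bits
H(Q) = -[(11/24)·log₂(11/24) + (13/24)·log₂(13/24)]
  = 0.5159 + 0.4791
  = 0.9950 bits
H(P,Q) = -[(11/24)·log₂(11/24) + (13/24)·log₂(13/24)]
  = 0.5159 + 0.4791
  = 0.9950 bits

I(P;Q) = H(P) + H(Q) - H(P,Q)
  = 0.9950 + 0.9950 - 0.9950
  = 0.9950 bits

I(P;Q) = 0.9950 bits > I(A;B) = 0.9544 bits, so (P, Q) has the higher mutual information (stronger dependence).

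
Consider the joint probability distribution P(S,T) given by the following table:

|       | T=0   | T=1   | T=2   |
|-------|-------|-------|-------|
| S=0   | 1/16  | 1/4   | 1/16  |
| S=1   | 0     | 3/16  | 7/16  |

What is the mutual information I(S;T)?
Marginal P(S) (row sums):
  P(S=0) = 1/16 + 1/4 + 1/16 = 3/8
  P(S=1) = 0 + 3/16 + 7/16 = 5/8
Marginal P(T) (column sums):
  P(T=0) = 1/16 + 0 = 1/16
  P(T=1) = 1/4 + 3/16 = 7/16
  P(T=2) = 1/16 + 7/16 = 1/2

H(S) = -[(3/8)·log₂(3/8) + (5/8)·log₂(5/8)]
  = 0.5306 + 0.4238
  = 0.9544 bits
H(T) = -[(1/16)·log₂(1/16) + (7/16)·log₂(7/16) + (1/2)·log₂(1/2)]
  = 0.2500 + 0.5218 + 0.5000
  = 1.2718 bits
H(S,T) = -[(1/16)·log₂(1/16) + (1/4)·log₂(1/4) + (1/16)·log₂(1/16) + (3/16)·log₂(3/16) + (7/16)·log₂(7/16)]
  = 0.2500 + 0.5000 + 0.2500 + 0.4528 + 0.5218
  = 1.9746 bits

I(S;T) = H(S) + H(T) - H(S,T)
  = 0.9544 + 1.2718 - 1.9746
  = 0.2516 bits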